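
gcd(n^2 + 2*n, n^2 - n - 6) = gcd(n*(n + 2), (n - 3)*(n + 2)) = n + 2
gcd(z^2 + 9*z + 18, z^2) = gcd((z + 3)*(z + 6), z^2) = 1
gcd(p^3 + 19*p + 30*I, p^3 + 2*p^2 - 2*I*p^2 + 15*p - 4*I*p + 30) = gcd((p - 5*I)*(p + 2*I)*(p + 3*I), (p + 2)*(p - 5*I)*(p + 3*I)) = p^2 - 2*I*p + 15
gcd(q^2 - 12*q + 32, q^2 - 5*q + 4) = q - 4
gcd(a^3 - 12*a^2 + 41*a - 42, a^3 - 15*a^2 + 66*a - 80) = a - 2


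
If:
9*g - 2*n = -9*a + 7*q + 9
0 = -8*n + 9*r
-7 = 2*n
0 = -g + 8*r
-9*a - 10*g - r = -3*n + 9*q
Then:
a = 2483/96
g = -224/9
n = -7/2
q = 31/32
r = -28/9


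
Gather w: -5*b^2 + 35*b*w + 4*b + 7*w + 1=-5*b^2 + 4*b + w*(35*b + 7) + 1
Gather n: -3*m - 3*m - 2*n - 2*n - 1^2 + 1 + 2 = -6*m - 4*n + 2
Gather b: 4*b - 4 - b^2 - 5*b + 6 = -b^2 - b + 2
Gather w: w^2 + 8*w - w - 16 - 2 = w^2 + 7*w - 18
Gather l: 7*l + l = 8*l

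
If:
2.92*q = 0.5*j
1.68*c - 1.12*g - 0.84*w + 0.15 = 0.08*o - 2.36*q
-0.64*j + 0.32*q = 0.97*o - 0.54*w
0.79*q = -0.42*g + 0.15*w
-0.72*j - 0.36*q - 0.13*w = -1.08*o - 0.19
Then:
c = 0.605469736214875*w - 0.15344802949522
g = 0.251243394689325*w - 0.042698033100385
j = 0.328797723425346*w + 0.132569285555221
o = 0.35833584600013*w - 0.0799796621793394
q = 0.0563009800385867*w + 0.0227002201293186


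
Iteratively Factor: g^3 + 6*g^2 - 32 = (g - 2)*(g^2 + 8*g + 16) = (g - 2)*(g + 4)*(g + 4)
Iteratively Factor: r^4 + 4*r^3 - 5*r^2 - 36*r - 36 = (r + 3)*(r^3 + r^2 - 8*r - 12) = (r + 2)*(r + 3)*(r^2 - r - 6) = (r + 2)^2*(r + 3)*(r - 3)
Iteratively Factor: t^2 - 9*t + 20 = (t - 4)*(t - 5)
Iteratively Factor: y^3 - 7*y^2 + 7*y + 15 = (y + 1)*(y^2 - 8*y + 15) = (y - 5)*(y + 1)*(y - 3)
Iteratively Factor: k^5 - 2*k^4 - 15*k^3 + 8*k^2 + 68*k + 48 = (k + 1)*(k^4 - 3*k^3 - 12*k^2 + 20*k + 48) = (k + 1)*(k + 2)*(k^3 - 5*k^2 - 2*k + 24) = (k - 3)*(k + 1)*(k + 2)*(k^2 - 2*k - 8) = (k - 3)*(k + 1)*(k + 2)^2*(k - 4)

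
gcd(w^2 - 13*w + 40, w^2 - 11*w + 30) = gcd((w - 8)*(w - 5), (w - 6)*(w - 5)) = w - 5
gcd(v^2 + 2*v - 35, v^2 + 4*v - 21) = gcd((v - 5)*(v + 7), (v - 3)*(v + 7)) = v + 7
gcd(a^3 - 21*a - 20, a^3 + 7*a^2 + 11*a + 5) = a + 1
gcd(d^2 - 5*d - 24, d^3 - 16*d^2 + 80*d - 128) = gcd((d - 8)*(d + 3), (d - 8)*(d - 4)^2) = d - 8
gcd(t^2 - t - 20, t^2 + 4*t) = t + 4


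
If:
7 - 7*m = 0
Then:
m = 1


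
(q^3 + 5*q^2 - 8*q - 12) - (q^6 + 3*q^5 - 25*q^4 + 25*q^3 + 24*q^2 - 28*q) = -q^6 - 3*q^5 + 25*q^4 - 24*q^3 - 19*q^2 + 20*q - 12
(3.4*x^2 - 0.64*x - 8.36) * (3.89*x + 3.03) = 13.226*x^3 + 7.8124*x^2 - 34.4596*x - 25.3308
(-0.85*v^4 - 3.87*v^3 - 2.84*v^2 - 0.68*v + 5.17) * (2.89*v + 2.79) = -2.4565*v^5 - 13.5558*v^4 - 19.0049*v^3 - 9.8888*v^2 + 13.0441*v + 14.4243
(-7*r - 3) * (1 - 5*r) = 35*r^2 + 8*r - 3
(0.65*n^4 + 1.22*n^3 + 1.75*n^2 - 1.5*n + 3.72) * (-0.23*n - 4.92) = -0.1495*n^5 - 3.4786*n^4 - 6.4049*n^3 - 8.265*n^2 + 6.5244*n - 18.3024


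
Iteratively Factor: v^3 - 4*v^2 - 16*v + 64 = (v + 4)*(v^2 - 8*v + 16) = (v - 4)*(v + 4)*(v - 4)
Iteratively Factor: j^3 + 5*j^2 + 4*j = (j + 1)*(j^2 + 4*j) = j*(j + 1)*(j + 4)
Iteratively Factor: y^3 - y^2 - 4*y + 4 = (y - 2)*(y^2 + y - 2) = (y - 2)*(y - 1)*(y + 2)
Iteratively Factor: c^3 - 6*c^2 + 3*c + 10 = (c + 1)*(c^2 - 7*c + 10) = (c - 5)*(c + 1)*(c - 2)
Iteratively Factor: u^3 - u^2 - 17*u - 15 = (u + 3)*(u^2 - 4*u - 5) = (u + 1)*(u + 3)*(u - 5)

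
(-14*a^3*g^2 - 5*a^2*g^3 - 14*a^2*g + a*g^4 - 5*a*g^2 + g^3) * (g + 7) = -14*a^3*g^3 - 98*a^3*g^2 - 5*a^2*g^4 - 35*a^2*g^3 - 14*a^2*g^2 - 98*a^2*g + a*g^5 + 7*a*g^4 - 5*a*g^3 - 35*a*g^2 + g^4 + 7*g^3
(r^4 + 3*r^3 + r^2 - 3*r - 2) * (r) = r^5 + 3*r^4 + r^3 - 3*r^2 - 2*r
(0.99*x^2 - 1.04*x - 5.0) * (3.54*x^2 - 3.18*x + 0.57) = 3.5046*x^4 - 6.8298*x^3 - 13.8285*x^2 + 15.3072*x - 2.85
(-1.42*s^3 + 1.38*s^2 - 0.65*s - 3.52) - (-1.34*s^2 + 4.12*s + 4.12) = -1.42*s^3 + 2.72*s^2 - 4.77*s - 7.64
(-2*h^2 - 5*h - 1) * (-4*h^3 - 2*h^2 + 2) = 8*h^5 + 24*h^4 + 14*h^3 - 2*h^2 - 10*h - 2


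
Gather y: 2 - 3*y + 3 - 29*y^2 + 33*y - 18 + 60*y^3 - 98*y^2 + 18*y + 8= 60*y^3 - 127*y^2 + 48*y - 5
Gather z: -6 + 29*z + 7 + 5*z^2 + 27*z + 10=5*z^2 + 56*z + 11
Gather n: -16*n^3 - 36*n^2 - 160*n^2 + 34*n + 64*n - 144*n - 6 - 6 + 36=-16*n^3 - 196*n^2 - 46*n + 24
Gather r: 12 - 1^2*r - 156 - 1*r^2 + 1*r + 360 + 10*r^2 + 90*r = 9*r^2 + 90*r + 216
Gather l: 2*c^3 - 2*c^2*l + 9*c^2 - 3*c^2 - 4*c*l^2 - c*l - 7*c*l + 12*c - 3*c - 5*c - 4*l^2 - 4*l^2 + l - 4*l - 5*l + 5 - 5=2*c^3 + 6*c^2 + 4*c + l^2*(-4*c - 8) + l*(-2*c^2 - 8*c - 8)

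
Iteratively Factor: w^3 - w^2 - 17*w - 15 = (w - 5)*(w^2 + 4*w + 3) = (w - 5)*(w + 3)*(w + 1)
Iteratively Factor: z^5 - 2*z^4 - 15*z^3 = (z)*(z^4 - 2*z^3 - 15*z^2) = z*(z - 5)*(z^3 + 3*z^2) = z^2*(z - 5)*(z^2 + 3*z) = z^2*(z - 5)*(z + 3)*(z)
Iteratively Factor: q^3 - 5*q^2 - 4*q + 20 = (q + 2)*(q^2 - 7*q + 10) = (q - 5)*(q + 2)*(q - 2)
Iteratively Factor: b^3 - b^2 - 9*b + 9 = (b - 3)*(b^2 + 2*b - 3) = (b - 3)*(b + 3)*(b - 1)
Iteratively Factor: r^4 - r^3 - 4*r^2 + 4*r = (r - 2)*(r^3 + r^2 - 2*r) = (r - 2)*(r - 1)*(r^2 + 2*r) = (r - 2)*(r - 1)*(r + 2)*(r)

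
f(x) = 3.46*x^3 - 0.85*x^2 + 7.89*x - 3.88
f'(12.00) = 1482.21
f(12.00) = 5947.28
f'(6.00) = 371.37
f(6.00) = 760.22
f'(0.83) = 13.63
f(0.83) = 4.06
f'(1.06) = 17.75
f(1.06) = 7.65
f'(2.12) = 50.94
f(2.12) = 41.99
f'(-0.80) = 15.89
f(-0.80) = -12.51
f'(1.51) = 28.99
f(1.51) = 18.01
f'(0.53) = 9.90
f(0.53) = 0.58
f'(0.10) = 7.82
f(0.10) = -3.10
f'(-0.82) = 16.26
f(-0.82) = -12.83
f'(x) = 10.38*x^2 - 1.7*x + 7.89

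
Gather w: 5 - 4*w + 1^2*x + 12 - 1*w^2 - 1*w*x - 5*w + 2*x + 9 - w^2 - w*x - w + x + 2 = -2*w^2 + w*(-2*x - 10) + 4*x + 28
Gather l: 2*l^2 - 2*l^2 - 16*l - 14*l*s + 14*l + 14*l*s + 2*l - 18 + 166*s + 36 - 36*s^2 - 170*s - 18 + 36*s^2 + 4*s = 0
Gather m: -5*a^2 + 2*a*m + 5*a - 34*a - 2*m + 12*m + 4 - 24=-5*a^2 - 29*a + m*(2*a + 10) - 20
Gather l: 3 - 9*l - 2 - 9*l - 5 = -18*l - 4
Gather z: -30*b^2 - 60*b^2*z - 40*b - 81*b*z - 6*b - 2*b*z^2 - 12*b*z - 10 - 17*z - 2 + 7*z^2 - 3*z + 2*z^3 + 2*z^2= -30*b^2 - 46*b + 2*z^3 + z^2*(9 - 2*b) + z*(-60*b^2 - 93*b - 20) - 12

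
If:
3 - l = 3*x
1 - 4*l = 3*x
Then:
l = -2/3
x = 11/9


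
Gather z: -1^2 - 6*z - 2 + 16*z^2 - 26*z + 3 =16*z^2 - 32*z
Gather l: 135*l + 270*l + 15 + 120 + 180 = 405*l + 315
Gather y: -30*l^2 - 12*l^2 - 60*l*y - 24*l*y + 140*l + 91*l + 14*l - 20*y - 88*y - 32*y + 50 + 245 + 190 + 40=-42*l^2 + 245*l + y*(-84*l - 140) + 525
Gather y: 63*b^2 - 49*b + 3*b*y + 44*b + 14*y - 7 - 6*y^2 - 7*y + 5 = 63*b^2 - 5*b - 6*y^2 + y*(3*b + 7) - 2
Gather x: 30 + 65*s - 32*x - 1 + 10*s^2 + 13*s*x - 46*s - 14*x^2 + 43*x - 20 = 10*s^2 + 19*s - 14*x^2 + x*(13*s + 11) + 9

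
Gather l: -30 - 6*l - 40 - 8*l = -14*l - 70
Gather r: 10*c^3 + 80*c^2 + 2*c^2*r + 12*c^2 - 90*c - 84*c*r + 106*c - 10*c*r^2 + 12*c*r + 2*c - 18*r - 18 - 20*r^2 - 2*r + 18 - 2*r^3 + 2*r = 10*c^3 + 92*c^2 + 18*c - 2*r^3 + r^2*(-10*c - 20) + r*(2*c^2 - 72*c - 18)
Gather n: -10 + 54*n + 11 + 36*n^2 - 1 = 36*n^2 + 54*n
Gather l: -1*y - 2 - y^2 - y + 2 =-y^2 - 2*y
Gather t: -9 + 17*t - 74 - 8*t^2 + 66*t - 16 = -8*t^2 + 83*t - 99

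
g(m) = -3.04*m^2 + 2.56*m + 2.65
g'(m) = 2.56 - 6.08*m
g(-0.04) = 2.54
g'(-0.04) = 2.80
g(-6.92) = -160.64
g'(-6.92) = 44.63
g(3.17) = -19.78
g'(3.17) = -16.71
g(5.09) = -63.08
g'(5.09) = -28.39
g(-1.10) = -3.84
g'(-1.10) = 9.25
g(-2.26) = -18.66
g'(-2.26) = 16.30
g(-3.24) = -37.56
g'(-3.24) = 22.26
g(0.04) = 2.75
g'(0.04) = 2.32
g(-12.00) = -465.83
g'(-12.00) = 75.52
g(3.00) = -17.03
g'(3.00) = -15.68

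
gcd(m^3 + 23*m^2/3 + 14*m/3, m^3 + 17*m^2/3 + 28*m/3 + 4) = m + 2/3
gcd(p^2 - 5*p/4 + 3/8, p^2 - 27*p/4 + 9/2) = p - 3/4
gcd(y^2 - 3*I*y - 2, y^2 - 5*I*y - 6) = y - 2*I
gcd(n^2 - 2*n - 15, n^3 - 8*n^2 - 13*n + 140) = n - 5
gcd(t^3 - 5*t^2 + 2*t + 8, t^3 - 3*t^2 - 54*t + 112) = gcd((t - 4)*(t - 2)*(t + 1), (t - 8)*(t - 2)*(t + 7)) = t - 2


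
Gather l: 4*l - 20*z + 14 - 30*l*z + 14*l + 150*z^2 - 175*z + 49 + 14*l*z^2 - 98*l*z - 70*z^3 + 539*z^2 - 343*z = l*(14*z^2 - 128*z + 18) - 70*z^3 + 689*z^2 - 538*z + 63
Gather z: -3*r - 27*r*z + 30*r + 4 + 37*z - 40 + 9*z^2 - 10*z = 27*r + 9*z^2 + z*(27 - 27*r) - 36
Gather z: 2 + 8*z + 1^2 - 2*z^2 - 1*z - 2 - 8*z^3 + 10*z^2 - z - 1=-8*z^3 + 8*z^2 + 6*z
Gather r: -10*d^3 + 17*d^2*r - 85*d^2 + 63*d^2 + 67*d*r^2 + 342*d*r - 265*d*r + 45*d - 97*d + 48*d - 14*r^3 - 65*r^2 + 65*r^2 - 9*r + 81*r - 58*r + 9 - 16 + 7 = -10*d^3 - 22*d^2 + 67*d*r^2 - 4*d - 14*r^3 + r*(17*d^2 + 77*d + 14)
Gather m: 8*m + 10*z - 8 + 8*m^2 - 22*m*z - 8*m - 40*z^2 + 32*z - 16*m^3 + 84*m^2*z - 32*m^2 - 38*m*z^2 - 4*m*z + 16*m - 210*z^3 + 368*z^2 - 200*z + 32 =-16*m^3 + m^2*(84*z - 24) + m*(-38*z^2 - 26*z + 16) - 210*z^3 + 328*z^2 - 158*z + 24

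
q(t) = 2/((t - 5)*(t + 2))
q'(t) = -2/((t - 5)*(t + 2)^2) - 2/((t - 5)^2*(t + 2)) = 2*(3 - 2*t)/(t^4 - 6*t^3 - 11*t^2 + 60*t + 100)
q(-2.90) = 0.28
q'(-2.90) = 0.35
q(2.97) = -0.20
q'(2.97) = -0.06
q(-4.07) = 0.11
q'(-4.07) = 0.06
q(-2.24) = 1.15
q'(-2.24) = 4.95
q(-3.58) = 0.15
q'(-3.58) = 0.11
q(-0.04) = -0.20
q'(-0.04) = 0.06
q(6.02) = 0.24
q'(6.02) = -0.27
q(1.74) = -0.16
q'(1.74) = -0.01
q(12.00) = 0.02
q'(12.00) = 0.00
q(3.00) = -0.20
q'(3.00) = -0.06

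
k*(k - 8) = k^2 - 8*k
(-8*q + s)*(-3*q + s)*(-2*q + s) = -48*q^3 + 46*q^2*s - 13*q*s^2 + s^3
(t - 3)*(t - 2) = t^2 - 5*t + 6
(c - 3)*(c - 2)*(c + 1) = c^3 - 4*c^2 + c + 6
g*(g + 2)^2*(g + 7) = g^4 + 11*g^3 + 32*g^2 + 28*g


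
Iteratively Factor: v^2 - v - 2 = (v - 2)*(v + 1)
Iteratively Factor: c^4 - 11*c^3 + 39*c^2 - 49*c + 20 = (c - 1)*(c^3 - 10*c^2 + 29*c - 20) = (c - 5)*(c - 1)*(c^2 - 5*c + 4) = (c - 5)*(c - 1)^2*(c - 4)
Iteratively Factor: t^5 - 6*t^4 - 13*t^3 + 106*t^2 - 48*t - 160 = (t - 4)*(t^4 - 2*t^3 - 21*t^2 + 22*t + 40) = (t - 4)*(t + 4)*(t^3 - 6*t^2 + 3*t + 10) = (t - 4)*(t + 1)*(t + 4)*(t^2 - 7*t + 10) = (t - 5)*(t - 4)*(t + 1)*(t + 4)*(t - 2)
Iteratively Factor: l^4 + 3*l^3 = (l)*(l^3 + 3*l^2) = l^2*(l^2 + 3*l) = l^3*(l + 3)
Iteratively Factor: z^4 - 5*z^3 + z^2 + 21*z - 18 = (z + 2)*(z^3 - 7*z^2 + 15*z - 9) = (z - 3)*(z + 2)*(z^2 - 4*z + 3) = (z - 3)^2*(z + 2)*(z - 1)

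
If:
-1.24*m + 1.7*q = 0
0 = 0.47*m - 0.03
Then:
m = 0.06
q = 0.05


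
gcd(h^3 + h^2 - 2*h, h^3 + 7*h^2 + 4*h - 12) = h^2 + h - 2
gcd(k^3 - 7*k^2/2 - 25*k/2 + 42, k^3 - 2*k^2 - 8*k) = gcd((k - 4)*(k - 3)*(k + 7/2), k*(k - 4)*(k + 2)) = k - 4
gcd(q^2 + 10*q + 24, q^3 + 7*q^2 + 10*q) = 1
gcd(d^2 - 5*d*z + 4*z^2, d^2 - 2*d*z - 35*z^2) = 1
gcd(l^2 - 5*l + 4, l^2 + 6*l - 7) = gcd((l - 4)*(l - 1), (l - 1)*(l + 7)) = l - 1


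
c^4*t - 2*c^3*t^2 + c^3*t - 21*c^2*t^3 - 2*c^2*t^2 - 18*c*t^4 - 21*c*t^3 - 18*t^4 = (c - 6*t)*(c + t)*(c + 3*t)*(c*t + t)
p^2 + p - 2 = (p - 1)*(p + 2)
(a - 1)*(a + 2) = a^2 + a - 2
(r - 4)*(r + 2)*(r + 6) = r^3 + 4*r^2 - 20*r - 48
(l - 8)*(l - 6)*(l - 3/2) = l^3 - 31*l^2/2 + 69*l - 72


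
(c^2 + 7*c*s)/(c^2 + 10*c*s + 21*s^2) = c/(c + 3*s)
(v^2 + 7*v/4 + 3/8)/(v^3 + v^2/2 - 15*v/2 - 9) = (v + 1/4)/(v^2 - v - 6)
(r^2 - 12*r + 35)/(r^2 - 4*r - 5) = (r - 7)/(r + 1)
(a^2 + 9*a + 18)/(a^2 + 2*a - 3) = (a + 6)/(a - 1)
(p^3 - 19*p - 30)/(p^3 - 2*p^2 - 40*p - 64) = (p^2 - 2*p - 15)/(p^2 - 4*p - 32)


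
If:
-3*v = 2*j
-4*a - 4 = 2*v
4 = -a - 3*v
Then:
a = -2/5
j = 9/5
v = -6/5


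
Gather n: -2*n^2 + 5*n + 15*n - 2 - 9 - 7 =-2*n^2 + 20*n - 18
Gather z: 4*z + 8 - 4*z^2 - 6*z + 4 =-4*z^2 - 2*z + 12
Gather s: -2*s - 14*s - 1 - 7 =-16*s - 8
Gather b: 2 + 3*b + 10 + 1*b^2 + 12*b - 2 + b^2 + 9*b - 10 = 2*b^2 + 24*b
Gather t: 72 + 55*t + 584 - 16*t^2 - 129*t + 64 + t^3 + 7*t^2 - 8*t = t^3 - 9*t^2 - 82*t + 720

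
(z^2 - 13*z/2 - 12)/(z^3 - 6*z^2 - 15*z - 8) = (z + 3/2)/(z^2 + 2*z + 1)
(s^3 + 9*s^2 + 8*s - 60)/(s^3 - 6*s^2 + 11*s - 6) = (s^2 + 11*s + 30)/(s^2 - 4*s + 3)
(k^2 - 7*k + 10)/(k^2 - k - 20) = (k - 2)/(k + 4)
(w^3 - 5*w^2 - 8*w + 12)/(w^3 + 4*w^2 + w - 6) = (w - 6)/(w + 3)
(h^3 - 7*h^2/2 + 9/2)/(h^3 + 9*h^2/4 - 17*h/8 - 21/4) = 4*(h^2 - 2*h - 3)/(4*h^2 + 15*h + 14)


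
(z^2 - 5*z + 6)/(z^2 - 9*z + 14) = (z - 3)/(z - 7)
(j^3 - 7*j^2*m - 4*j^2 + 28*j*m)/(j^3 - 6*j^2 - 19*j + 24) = j*(j^2 - 7*j*m - 4*j + 28*m)/(j^3 - 6*j^2 - 19*j + 24)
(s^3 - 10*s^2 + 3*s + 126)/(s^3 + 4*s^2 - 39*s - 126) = (s - 7)/(s + 7)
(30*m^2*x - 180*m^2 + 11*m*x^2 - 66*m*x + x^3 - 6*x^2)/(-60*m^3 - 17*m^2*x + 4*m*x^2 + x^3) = (6*m*x - 36*m + x^2 - 6*x)/(-12*m^2 - m*x + x^2)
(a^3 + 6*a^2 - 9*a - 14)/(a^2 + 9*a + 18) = (a^3 + 6*a^2 - 9*a - 14)/(a^2 + 9*a + 18)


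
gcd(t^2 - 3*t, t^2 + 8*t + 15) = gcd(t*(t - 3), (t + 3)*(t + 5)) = 1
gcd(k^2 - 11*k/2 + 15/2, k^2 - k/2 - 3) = 1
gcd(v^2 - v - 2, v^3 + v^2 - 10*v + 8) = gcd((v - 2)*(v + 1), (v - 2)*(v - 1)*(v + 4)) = v - 2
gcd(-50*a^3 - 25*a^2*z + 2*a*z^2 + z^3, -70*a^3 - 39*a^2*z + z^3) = 10*a^2 + 7*a*z + z^2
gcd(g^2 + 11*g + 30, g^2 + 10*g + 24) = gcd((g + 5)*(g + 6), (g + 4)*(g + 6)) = g + 6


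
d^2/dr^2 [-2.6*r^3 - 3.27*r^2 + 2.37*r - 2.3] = -15.6*r - 6.54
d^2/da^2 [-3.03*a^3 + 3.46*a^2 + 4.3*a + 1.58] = 6.92 - 18.18*a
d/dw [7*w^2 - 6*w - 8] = 14*w - 6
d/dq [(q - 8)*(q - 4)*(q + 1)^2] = 4*q^3 - 30*q^2 + 18*q + 52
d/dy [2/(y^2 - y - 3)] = 2*(1 - 2*y)/(-y^2 + y + 3)^2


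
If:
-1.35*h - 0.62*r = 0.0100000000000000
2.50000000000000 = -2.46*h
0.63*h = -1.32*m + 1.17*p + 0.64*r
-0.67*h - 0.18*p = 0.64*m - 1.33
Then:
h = -1.02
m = 2.76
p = 1.36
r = 2.20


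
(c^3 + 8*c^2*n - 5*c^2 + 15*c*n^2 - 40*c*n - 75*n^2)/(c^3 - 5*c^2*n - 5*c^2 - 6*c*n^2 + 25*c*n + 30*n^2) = (c^2 + 8*c*n + 15*n^2)/(c^2 - 5*c*n - 6*n^2)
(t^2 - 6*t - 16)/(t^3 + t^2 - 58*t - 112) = 1/(t + 7)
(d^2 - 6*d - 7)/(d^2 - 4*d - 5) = (d - 7)/(d - 5)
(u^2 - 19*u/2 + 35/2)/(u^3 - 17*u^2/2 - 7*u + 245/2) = (2*u - 5)/(2*u^2 - 3*u - 35)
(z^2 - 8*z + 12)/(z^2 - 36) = (z - 2)/(z + 6)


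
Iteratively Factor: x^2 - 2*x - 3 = (x - 3)*(x + 1)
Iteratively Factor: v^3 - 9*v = (v + 3)*(v^2 - 3*v) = v*(v + 3)*(v - 3)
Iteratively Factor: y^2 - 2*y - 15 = (y - 5)*(y + 3)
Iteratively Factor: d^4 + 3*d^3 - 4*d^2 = (d)*(d^3 + 3*d^2 - 4*d) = d*(d - 1)*(d^2 + 4*d) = d^2*(d - 1)*(d + 4)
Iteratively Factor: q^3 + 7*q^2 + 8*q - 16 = (q + 4)*(q^2 + 3*q - 4) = (q - 1)*(q + 4)*(q + 4)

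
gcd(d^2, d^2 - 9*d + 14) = 1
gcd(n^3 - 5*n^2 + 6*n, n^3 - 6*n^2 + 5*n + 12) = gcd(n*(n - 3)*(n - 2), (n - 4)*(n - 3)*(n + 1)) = n - 3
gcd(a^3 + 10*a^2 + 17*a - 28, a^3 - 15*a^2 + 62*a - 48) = a - 1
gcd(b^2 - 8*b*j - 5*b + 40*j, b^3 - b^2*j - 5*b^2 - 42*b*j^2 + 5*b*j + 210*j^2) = b - 5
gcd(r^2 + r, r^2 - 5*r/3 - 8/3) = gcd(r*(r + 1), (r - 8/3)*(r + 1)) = r + 1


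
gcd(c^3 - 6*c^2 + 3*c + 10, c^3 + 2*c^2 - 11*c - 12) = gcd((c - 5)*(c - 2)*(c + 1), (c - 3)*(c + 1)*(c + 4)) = c + 1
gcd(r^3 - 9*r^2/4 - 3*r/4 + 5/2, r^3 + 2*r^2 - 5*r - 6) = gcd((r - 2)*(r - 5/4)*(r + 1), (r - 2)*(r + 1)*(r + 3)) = r^2 - r - 2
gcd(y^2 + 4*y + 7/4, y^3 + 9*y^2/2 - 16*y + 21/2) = 1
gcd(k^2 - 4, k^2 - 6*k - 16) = k + 2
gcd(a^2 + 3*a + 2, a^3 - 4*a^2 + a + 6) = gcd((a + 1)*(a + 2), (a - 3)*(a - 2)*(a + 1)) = a + 1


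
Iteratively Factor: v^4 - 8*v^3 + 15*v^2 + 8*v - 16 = (v - 4)*(v^3 - 4*v^2 - v + 4) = (v - 4)^2*(v^2 - 1) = (v - 4)^2*(v - 1)*(v + 1)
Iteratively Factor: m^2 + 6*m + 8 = (m + 4)*(m + 2)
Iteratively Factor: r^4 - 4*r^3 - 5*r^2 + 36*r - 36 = (r + 3)*(r^3 - 7*r^2 + 16*r - 12) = (r - 3)*(r + 3)*(r^2 - 4*r + 4) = (r - 3)*(r - 2)*(r + 3)*(r - 2)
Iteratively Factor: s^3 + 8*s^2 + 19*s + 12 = (s + 3)*(s^2 + 5*s + 4) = (s + 3)*(s + 4)*(s + 1)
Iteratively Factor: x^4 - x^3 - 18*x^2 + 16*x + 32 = (x + 4)*(x^3 - 5*x^2 + 2*x + 8) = (x + 1)*(x + 4)*(x^2 - 6*x + 8) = (x - 4)*(x + 1)*(x + 4)*(x - 2)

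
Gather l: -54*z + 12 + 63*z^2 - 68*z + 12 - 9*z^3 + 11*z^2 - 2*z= -9*z^3 + 74*z^2 - 124*z + 24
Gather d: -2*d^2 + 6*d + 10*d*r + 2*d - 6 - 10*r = -2*d^2 + d*(10*r + 8) - 10*r - 6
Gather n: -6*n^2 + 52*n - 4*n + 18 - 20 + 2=-6*n^2 + 48*n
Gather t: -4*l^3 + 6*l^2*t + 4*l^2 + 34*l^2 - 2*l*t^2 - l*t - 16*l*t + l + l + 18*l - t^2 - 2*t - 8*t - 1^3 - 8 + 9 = -4*l^3 + 38*l^2 + 20*l + t^2*(-2*l - 1) + t*(6*l^2 - 17*l - 10)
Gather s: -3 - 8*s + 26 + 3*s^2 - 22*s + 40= 3*s^2 - 30*s + 63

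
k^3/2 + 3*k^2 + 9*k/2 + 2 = (k/2 + 1/2)*(k + 1)*(k + 4)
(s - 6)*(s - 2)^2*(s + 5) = s^4 - 5*s^3 - 22*s^2 + 116*s - 120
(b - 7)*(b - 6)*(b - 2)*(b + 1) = b^4 - 14*b^3 + 53*b^2 - 16*b - 84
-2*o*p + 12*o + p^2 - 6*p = (-2*o + p)*(p - 6)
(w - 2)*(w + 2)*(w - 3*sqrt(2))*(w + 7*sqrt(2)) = w^4 + 4*sqrt(2)*w^3 - 46*w^2 - 16*sqrt(2)*w + 168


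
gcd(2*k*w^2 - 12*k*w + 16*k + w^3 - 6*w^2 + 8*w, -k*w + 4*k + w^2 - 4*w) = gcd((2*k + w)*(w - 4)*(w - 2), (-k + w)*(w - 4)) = w - 4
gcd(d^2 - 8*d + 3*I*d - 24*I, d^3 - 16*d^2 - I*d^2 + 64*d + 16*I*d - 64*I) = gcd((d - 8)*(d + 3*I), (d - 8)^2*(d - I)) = d - 8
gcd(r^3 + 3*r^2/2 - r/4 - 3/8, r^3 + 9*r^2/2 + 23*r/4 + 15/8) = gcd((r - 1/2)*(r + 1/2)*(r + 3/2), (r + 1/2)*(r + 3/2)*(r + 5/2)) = r^2 + 2*r + 3/4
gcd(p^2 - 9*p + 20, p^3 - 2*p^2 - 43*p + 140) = p^2 - 9*p + 20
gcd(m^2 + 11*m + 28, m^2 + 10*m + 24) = m + 4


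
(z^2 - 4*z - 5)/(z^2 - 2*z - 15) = (z + 1)/(z + 3)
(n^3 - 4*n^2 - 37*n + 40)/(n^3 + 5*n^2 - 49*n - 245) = (n^2 - 9*n + 8)/(n^2 - 49)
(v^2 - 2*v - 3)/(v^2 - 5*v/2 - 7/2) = 2*(v - 3)/(2*v - 7)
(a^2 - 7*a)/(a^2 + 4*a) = (a - 7)/(a + 4)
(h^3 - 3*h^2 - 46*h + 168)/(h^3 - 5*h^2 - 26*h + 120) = (h + 7)/(h + 5)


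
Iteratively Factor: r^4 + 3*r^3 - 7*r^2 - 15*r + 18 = (r - 2)*(r^3 + 5*r^2 + 3*r - 9) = (r - 2)*(r + 3)*(r^2 + 2*r - 3) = (r - 2)*(r + 3)^2*(r - 1)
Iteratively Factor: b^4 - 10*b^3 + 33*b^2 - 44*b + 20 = (b - 1)*(b^3 - 9*b^2 + 24*b - 20) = (b - 5)*(b - 1)*(b^2 - 4*b + 4) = (b - 5)*(b - 2)*(b - 1)*(b - 2)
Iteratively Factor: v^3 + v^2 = (v + 1)*(v^2) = v*(v + 1)*(v)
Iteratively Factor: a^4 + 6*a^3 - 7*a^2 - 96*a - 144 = (a + 3)*(a^3 + 3*a^2 - 16*a - 48) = (a + 3)*(a + 4)*(a^2 - a - 12) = (a - 4)*(a + 3)*(a + 4)*(a + 3)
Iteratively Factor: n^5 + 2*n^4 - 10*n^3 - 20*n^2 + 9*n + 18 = (n + 3)*(n^4 - n^3 - 7*n^2 + n + 6) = (n + 2)*(n + 3)*(n^3 - 3*n^2 - n + 3) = (n - 1)*(n + 2)*(n + 3)*(n^2 - 2*n - 3) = (n - 3)*(n - 1)*(n + 2)*(n + 3)*(n + 1)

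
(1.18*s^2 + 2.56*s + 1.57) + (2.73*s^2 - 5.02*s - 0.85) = 3.91*s^2 - 2.46*s + 0.72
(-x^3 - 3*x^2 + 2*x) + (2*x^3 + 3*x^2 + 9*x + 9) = x^3 + 11*x + 9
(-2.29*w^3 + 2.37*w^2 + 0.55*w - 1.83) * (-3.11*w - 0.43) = 7.1219*w^4 - 6.386*w^3 - 2.7296*w^2 + 5.4548*w + 0.7869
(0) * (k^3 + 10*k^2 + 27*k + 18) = 0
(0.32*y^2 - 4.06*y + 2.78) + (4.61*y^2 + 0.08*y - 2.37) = 4.93*y^2 - 3.98*y + 0.41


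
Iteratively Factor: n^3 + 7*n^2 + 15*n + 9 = (n + 3)*(n^2 + 4*n + 3) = (n + 1)*(n + 3)*(n + 3)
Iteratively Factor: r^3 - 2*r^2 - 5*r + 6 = (r + 2)*(r^2 - 4*r + 3) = (r - 3)*(r + 2)*(r - 1)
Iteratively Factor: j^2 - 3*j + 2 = (j - 2)*(j - 1)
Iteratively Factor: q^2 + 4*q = (q + 4)*(q)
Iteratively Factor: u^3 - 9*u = (u)*(u^2 - 9) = u*(u - 3)*(u + 3)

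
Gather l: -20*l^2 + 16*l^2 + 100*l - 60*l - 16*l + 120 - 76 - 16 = -4*l^2 + 24*l + 28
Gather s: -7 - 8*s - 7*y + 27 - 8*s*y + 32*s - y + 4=s*(24 - 8*y) - 8*y + 24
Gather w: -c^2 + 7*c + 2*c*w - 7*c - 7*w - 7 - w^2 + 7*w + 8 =-c^2 + 2*c*w - w^2 + 1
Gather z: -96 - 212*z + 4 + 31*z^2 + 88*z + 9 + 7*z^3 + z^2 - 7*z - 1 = 7*z^3 + 32*z^2 - 131*z - 84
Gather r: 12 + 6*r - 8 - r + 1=5*r + 5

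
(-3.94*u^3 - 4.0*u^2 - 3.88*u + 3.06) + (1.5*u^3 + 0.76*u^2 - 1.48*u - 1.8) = -2.44*u^3 - 3.24*u^2 - 5.36*u + 1.26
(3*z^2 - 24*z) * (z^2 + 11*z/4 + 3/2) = 3*z^4 - 63*z^3/4 - 123*z^2/2 - 36*z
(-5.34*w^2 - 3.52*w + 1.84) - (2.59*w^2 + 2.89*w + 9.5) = -7.93*w^2 - 6.41*w - 7.66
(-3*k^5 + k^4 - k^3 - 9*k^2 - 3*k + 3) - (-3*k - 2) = -3*k^5 + k^4 - k^3 - 9*k^2 + 5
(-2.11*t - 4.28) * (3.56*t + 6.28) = -7.5116*t^2 - 28.4876*t - 26.8784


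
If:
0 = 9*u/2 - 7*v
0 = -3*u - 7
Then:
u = -7/3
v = -3/2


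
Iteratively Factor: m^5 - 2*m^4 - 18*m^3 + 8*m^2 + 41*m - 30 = (m - 5)*(m^4 + 3*m^3 - 3*m^2 - 7*m + 6) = (m - 5)*(m - 1)*(m^3 + 4*m^2 + m - 6) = (m - 5)*(m - 1)*(m + 3)*(m^2 + m - 2) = (m - 5)*(m - 1)^2*(m + 3)*(m + 2)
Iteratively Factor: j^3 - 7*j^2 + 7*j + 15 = (j + 1)*(j^2 - 8*j + 15) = (j - 5)*(j + 1)*(j - 3)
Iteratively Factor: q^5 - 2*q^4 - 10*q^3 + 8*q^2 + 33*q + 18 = (q + 1)*(q^4 - 3*q^3 - 7*q^2 + 15*q + 18) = (q + 1)^2*(q^3 - 4*q^2 - 3*q + 18) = (q + 1)^2*(q + 2)*(q^2 - 6*q + 9) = (q - 3)*(q + 1)^2*(q + 2)*(q - 3)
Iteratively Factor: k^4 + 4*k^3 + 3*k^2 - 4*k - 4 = (k - 1)*(k^3 + 5*k^2 + 8*k + 4) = (k - 1)*(k + 2)*(k^2 + 3*k + 2) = (k - 1)*(k + 2)^2*(k + 1)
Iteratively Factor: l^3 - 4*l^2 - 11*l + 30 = (l + 3)*(l^2 - 7*l + 10) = (l - 2)*(l + 3)*(l - 5)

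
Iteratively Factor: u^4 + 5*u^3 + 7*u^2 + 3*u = (u + 1)*(u^3 + 4*u^2 + 3*u) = (u + 1)^2*(u^2 + 3*u) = (u + 1)^2*(u + 3)*(u)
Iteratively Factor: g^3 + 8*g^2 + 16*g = (g + 4)*(g^2 + 4*g) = g*(g + 4)*(g + 4)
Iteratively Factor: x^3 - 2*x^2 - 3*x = (x - 3)*(x^2 + x) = x*(x - 3)*(x + 1)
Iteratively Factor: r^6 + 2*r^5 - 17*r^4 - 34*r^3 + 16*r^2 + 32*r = (r + 4)*(r^5 - 2*r^4 - 9*r^3 + 2*r^2 + 8*r) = (r - 4)*(r + 4)*(r^4 + 2*r^3 - r^2 - 2*r) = (r - 4)*(r + 1)*(r + 4)*(r^3 + r^2 - 2*r) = (r - 4)*(r - 1)*(r + 1)*(r + 4)*(r^2 + 2*r) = r*(r - 4)*(r - 1)*(r + 1)*(r + 4)*(r + 2)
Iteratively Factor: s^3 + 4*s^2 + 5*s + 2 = (s + 1)*(s^2 + 3*s + 2) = (s + 1)^2*(s + 2)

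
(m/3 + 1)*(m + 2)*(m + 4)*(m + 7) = m^4/3 + 16*m^3/3 + 89*m^2/3 + 206*m/3 + 56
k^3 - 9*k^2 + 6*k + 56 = (k - 7)*(k - 4)*(k + 2)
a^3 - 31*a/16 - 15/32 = (a - 3/2)*(a + 1/4)*(a + 5/4)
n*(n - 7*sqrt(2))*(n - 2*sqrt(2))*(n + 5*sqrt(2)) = n^4 - 4*sqrt(2)*n^3 - 62*n^2 + 140*sqrt(2)*n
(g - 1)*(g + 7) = g^2 + 6*g - 7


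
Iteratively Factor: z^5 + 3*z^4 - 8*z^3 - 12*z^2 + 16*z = (z)*(z^4 + 3*z^3 - 8*z^2 - 12*z + 16) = z*(z + 2)*(z^3 + z^2 - 10*z + 8) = z*(z - 2)*(z + 2)*(z^2 + 3*z - 4) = z*(z - 2)*(z + 2)*(z + 4)*(z - 1)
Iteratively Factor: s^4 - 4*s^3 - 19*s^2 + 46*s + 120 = (s - 5)*(s^3 + s^2 - 14*s - 24) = (s - 5)*(s - 4)*(s^2 + 5*s + 6) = (s - 5)*(s - 4)*(s + 2)*(s + 3)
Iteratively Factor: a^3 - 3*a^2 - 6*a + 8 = (a - 4)*(a^2 + a - 2) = (a - 4)*(a - 1)*(a + 2)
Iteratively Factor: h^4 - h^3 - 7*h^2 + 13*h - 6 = (h - 1)*(h^3 - 7*h + 6) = (h - 1)^2*(h^2 + h - 6) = (h - 2)*(h - 1)^2*(h + 3)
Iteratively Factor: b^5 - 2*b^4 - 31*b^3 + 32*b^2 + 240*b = (b + 4)*(b^4 - 6*b^3 - 7*b^2 + 60*b) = b*(b + 4)*(b^3 - 6*b^2 - 7*b + 60) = b*(b + 3)*(b + 4)*(b^2 - 9*b + 20) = b*(b - 4)*(b + 3)*(b + 4)*(b - 5)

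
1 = 1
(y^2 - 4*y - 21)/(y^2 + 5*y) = (y^2 - 4*y - 21)/(y*(y + 5))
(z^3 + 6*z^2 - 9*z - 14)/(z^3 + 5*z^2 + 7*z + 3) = (z^2 + 5*z - 14)/(z^2 + 4*z + 3)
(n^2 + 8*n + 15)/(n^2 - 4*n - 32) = (n^2 + 8*n + 15)/(n^2 - 4*n - 32)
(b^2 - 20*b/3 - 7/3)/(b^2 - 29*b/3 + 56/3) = (3*b + 1)/(3*b - 8)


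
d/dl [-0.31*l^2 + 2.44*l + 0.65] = 2.44 - 0.62*l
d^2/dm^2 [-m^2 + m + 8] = -2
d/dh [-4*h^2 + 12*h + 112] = 12 - 8*h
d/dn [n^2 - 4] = 2*n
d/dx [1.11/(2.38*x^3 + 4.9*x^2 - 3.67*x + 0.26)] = (-7.9254*x^2 - 10.878*x + 4.0737)/(2.38*x^3 + 4.9*x^2 - 3.67*x + 0.26)^2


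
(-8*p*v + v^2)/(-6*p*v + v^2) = (8*p - v)/(6*p - v)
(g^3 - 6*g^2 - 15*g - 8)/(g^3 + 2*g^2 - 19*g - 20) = (g^2 - 7*g - 8)/(g^2 + g - 20)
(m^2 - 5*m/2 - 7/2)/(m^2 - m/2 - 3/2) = (2*m - 7)/(2*m - 3)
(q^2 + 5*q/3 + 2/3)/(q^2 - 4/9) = 3*(q + 1)/(3*q - 2)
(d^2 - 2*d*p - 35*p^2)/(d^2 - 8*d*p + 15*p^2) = (d^2 - 2*d*p - 35*p^2)/(d^2 - 8*d*p + 15*p^2)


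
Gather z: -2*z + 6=6 - 2*z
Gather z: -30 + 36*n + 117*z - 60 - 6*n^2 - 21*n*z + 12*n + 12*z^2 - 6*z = -6*n^2 + 48*n + 12*z^2 + z*(111 - 21*n) - 90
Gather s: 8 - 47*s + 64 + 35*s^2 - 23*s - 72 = 35*s^2 - 70*s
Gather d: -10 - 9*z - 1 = -9*z - 11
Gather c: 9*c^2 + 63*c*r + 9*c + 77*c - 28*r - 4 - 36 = 9*c^2 + c*(63*r + 86) - 28*r - 40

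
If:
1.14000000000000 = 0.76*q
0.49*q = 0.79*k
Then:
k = 0.93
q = 1.50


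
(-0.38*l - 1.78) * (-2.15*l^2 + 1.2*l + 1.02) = 0.817*l^3 + 3.371*l^2 - 2.5236*l - 1.8156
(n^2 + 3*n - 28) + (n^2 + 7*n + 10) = 2*n^2 + 10*n - 18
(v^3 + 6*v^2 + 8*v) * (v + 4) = v^4 + 10*v^3 + 32*v^2 + 32*v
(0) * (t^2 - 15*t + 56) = 0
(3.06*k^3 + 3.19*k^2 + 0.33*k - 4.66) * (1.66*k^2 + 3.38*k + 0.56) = 5.0796*k^5 + 15.6382*k^4 + 13.0436*k^3 - 4.8338*k^2 - 15.566*k - 2.6096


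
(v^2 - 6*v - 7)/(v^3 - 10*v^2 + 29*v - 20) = (v^2 - 6*v - 7)/(v^3 - 10*v^2 + 29*v - 20)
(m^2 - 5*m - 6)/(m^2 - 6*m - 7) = (m - 6)/(m - 7)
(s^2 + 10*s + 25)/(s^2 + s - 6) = (s^2 + 10*s + 25)/(s^2 + s - 6)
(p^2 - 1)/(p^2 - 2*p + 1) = (p + 1)/(p - 1)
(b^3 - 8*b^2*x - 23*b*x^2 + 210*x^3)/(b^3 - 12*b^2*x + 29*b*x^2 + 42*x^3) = (b + 5*x)/(b + x)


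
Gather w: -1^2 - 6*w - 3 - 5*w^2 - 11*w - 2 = -5*w^2 - 17*w - 6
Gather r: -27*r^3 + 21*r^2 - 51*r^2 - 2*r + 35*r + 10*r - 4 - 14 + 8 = -27*r^3 - 30*r^2 + 43*r - 10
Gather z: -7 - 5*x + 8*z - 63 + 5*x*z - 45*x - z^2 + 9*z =-50*x - z^2 + z*(5*x + 17) - 70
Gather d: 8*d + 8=8*d + 8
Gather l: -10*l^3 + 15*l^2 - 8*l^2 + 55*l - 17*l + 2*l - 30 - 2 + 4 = -10*l^3 + 7*l^2 + 40*l - 28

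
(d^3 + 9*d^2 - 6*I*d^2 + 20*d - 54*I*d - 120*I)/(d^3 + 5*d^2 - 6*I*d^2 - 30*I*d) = (d + 4)/d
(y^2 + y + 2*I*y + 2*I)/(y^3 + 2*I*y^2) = (y + 1)/y^2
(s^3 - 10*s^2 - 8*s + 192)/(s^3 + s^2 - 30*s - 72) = (s - 8)/(s + 3)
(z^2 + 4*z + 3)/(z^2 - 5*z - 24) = (z + 1)/(z - 8)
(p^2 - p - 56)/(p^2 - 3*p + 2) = (p^2 - p - 56)/(p^2 - 3*p + 2)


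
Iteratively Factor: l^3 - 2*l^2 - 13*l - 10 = (l - 5)*(l^2 + 3*l + 2) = (l - 5)*(l + 1)*(l + 2)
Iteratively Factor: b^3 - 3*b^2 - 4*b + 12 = (b - 3)*(b^2 - 4) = (b - 3)*(b - 2)*(b + 2)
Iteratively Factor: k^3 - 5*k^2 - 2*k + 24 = (k - 4)*(k^2 - k - 6) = (k - 4)*(k + 2)*(k - 3)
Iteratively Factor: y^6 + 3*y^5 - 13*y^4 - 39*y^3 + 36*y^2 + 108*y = (y + 2)*(y^5 + y^4 - 15*y^3 - 9*y^2 + 54*y) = (y - 3)*(y + 2)*(y^4 + 4*y^3 - 3*y^2 - 18*y) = (y - 3)*(y + 2)*(y + 3)*(y^3 + y^2 - 6*y) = (y - 3)*(y + 2)*(y + 3)^2*(y^2 - 2*y) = y*(y - 3)*(y + 2)*(y + 3)^2*(y - 2)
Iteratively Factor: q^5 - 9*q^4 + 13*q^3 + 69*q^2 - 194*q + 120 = (q - 5)*(q^4 - 4*q^3 - 7*q^2 + 34*q - 24) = (q - 5)*(q - 4)*(q^3 - 7*q + 6) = (q - 5)*(q - 4)*(q - 2)*(q^2 + 2*q - 3) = (q - 5)*(q - 4)*(q - 2)*(q - 1)*(q + 3)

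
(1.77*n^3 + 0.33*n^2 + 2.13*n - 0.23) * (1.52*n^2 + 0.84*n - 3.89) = 2.6904*n^5 + 1.9884*n^4 - 3.3705*n^3 + 0.1559*n^2 - 8.4789*n + 0.8947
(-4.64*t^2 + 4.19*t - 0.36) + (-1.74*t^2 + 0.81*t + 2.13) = -6.38*t^2 + 5.0*t + 1.77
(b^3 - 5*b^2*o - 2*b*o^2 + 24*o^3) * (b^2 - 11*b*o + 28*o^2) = b^5 - 16*b^4*o + 81*b^3*o^2 - 94*b^2*o^3 - 320*b*o^4 + 672*o^5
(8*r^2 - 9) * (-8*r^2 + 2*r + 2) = -64*r^4 + 16*r^3 + 88*r^2 - 18*r - 18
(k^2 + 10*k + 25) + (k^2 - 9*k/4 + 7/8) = 2*k^2 + 31*k/4 + 207/8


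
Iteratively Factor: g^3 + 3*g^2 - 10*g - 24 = (g + 2)*(g^2 + g - 12) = (g + 2)*(g + 4)*(g - 3)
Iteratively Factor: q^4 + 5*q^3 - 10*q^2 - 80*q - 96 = (q + 4)*(q^3 + q^2 - 14*q - 24) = (q + 3)*(q + 4)*(q^2 - 2*q - 8) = (q + 2)*(q + 3)*(q + 4)*(q - 4)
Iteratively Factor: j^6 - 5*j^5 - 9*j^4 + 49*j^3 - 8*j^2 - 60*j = (j + 3)*(j^5 - 8*j^4 + 15*j^3 + 4*j^2 - 20*j) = (j - 2)*(j + 3)*(j^4 - 6*j^3 + 3*j^2 + 10*j) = j*(j - 2)*(j + 3)*(j^3 - 6*j^2 + 3*j + 10) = j*(j - 2)^2*(j + 3)*(j^2 - 4*j - 5) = j*(j - 2)^2*(j + 1)*(j + 3)*(j - 5)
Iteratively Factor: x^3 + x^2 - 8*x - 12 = (x + 2)*(x^2 - x - 6) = (x + 2)^2*(x - 3)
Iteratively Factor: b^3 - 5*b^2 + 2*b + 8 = (b - 2)*(b^2 - 3*b - 4) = (b - 2)*(b + 1)*(b - 4)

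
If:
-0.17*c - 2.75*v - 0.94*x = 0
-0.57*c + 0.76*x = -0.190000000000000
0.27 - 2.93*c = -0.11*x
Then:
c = 0.09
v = 0.06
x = -0.19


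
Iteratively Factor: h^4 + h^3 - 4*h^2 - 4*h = (h + 1)*(h^3 - 4*h) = (h + 1)*(h + 2)*(h^2 - 2*h) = (h - 2)*(h + 1)*(h + 2)*(h)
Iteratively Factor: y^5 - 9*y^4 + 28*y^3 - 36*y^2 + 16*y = (y - 2)*(y^4 - 7*y^3 + 14*y^2 - 8*y) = (y - 2)^2*(y^3 - 5*y^2 + 4*y) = (y - 2)^2*(y - 1)*(y^2 - 4*y) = (y - 4)*(y - 2)^2*(y - 1)*(y)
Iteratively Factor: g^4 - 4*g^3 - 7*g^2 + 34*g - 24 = (g - 4)*(g^3 - 7*g + 6) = (g - 4)*(g - 1)*(g^2 + g - 6) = (g - 4)*(g - 1)*(g + 3)*(g - 2)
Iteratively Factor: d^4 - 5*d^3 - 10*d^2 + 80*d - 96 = (d + 4)*(d^3 - 9*d^2 + 26*d - 24) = (d - 2)*(d + 4)*(d^2 - 7*d + 12) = (d - 4)*(d - 2)*(d + 4)*(d - 3)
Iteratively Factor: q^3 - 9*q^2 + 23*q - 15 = (q - 3)*(q^2 - 6*q + 5) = (q - 3)*(q - 1)*(q - 5)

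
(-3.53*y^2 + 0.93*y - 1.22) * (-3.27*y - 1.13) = 11.5431*y^3 + 0.947799999999999*y^2 + 2.9385*y + 1.3786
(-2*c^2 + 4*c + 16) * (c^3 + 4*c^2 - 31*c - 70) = -2*c^5 - 4*c^4 + 94*c^3 + 80*c^2 - 776*c - 1120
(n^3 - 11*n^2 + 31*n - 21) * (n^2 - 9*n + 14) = n^5 - 20*n^4 + 144*n^3 - 454*n^2 + 623*n - 294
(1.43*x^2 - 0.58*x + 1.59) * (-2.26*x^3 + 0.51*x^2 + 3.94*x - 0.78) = -3.2318*x^5 + 2.0401*x^4 + 1.745*x^3 - 2.5897*x^2 + 6.717*x - 1.2402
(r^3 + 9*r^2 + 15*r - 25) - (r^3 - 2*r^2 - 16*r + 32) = 11*r^2 + 31*r - 57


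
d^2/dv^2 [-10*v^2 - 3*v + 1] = -20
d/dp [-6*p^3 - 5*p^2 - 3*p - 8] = -18*p^2 - 10*p - 3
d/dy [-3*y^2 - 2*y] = -6*y - 2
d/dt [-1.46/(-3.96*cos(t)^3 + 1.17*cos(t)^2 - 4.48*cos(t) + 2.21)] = (17.3448*cos(t)^2 - 3.4164*cos(t) + 6.5408)*sin(t)/(3.96*cos(t)^3 - 1.17*cos(t)^2 + 4.48*cos(t) - 2.21)^2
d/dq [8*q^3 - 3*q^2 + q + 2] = 24*q^2 - 6*q + 1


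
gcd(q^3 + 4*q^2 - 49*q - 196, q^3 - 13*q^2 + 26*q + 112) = q - 7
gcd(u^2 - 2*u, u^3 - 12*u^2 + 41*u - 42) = u - 2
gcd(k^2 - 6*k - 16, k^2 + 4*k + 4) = k + 2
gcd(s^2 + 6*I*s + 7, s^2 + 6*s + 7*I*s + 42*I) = s + 7*I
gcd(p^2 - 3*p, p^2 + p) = p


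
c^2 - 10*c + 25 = (c - 5)^2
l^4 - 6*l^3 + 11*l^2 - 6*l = l*(l - 3)*(l - 2)*(l - 1)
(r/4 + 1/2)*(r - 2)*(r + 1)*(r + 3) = r^4/4 + r^3 - r^2/4 - 4*r - 3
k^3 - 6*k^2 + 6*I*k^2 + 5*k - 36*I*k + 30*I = (k - 5)*(k - 1)*(k + 6*I)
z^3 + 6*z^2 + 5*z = z*(z + 1)*(z + 5)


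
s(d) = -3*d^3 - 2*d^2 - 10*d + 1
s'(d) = -9*d^2 - 4*d - 10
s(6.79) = -1098.25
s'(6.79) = -452.10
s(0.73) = -8.53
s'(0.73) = -17.72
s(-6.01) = 640.11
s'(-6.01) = -311.04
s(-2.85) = 82.70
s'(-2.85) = -71.70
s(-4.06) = 209.40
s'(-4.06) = -142.11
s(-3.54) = 144.42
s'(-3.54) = -108.62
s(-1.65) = 25.53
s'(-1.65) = -27.90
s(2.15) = -59.56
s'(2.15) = -60.20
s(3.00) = -128.00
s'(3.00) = -103.00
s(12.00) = -5591.00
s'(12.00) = -1354.00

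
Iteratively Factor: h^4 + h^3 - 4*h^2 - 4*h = (h - 2)*(h^3 + 3*h^2 + 2*h) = h*(h - 2)*(h^2 + 3*h + 2) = h*(h - 2)*(h + 2)*(h + 1)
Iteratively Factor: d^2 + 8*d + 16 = (d + 4)*(d + 4)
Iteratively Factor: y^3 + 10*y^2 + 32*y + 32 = (y + 4)*(y^2 + 6*y + 8) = (y + 2)*(y + 4)*(y + 4)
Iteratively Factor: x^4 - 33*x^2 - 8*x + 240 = (x - 3)*(x^3 + 3*x^2 - 24*x - 80) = (x - 3)*(x + 4)*(x^2 - x - 20) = (x - 3)*(x + 4)^2*(x - 5)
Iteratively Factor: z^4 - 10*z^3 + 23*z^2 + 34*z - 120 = (z - 4)*(z^3 - 6*z^2 - z + 30) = (z - 4)*(z - 3)*(z^2 - 3*z - 10) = (z - 5)*(z - 4)*(z - 3)*(z + 2)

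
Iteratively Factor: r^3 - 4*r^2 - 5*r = (r + 1)*(r^2 - 5*r) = r*(r + 1)*(r - 5)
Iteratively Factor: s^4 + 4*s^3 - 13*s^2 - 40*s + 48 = (s + 4)*(s^3 - 13*s + 12) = (s - 3)*(s + 4)*(s^2 + 3*s - 4) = (s - 3)*(s + 4)^2*(s - 1)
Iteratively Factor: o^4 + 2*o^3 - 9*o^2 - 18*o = (o + 2)*(o^3 - 9*o) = (o + 2)*(o + 3)*(o^2 - 3*o) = o*(o + 2)*(o + 3)*(o - 3)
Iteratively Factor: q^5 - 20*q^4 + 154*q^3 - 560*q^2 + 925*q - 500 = (q - 4)*(q^4 - 16*q^3 + 90*q^2 - 200*q + 125) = (q - 4)*(q - 1)*(q^3 - 15*q^2 + 75*q - 125) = (q - 5)*(q - 4)*(q - 1)*(q^2 - 10*q + 25) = (q - 5)^2*(q - 4)*(q - 1)*(q - 5)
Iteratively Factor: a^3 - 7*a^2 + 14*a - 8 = (a - 2)*(a^2 - 5*a + 4) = (a - 2)*(a - 1)*(a - 4)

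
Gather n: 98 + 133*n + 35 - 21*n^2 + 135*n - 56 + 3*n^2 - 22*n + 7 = -18*n^2 + 246*n + 84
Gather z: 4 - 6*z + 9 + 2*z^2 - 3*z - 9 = 2*z^2 - 9*z + 4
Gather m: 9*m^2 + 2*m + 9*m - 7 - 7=9*m^2 + 11*m - 14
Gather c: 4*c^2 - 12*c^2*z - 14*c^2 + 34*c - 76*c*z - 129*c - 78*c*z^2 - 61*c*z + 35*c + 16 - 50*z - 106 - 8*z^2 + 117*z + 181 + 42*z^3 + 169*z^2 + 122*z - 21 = c^2*(-12*z - 10) + c*(-78*z^2 - 137*z - 60) + 42*z^3 + 161*z^2 + 189*z + 70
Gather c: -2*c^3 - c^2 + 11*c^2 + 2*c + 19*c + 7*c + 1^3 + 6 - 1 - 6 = -2*c^3 + 10*c^2 + 28*c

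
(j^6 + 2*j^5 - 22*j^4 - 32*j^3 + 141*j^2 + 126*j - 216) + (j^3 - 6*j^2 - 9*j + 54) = j^6 + 2*j^5 - 22*j^4 - 31*j^3 + 135*j^2 + 117*j - 162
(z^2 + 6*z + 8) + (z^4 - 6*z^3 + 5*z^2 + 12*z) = z^4 - 6*z^3 + 6*z^2 + 18*z + 8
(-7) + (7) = 0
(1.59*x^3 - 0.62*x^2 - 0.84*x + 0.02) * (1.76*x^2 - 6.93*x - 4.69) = 2.7984*x^5 - 12.1099*x^4 - 4.6389*x^3 + 8.7642*x^2 + 3.801*x - 0.0938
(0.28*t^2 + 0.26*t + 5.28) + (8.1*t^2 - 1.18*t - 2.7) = 8.38*t^2 - 0.92*t + 2.58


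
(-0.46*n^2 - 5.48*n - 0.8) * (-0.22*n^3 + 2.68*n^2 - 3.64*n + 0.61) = 0.1012*n^5 - 0.0272000000000001*n^4 - 12.836*n^3 + 17.5226*n^2 - 0.4308*n - 0.488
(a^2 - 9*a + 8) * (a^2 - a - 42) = a^4 - 10*a^3 - 25*a^2 + 370*a - 336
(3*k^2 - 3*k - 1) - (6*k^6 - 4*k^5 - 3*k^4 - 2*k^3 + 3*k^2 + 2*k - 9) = -6*k^6 + 4*k^5 + 3*k^4 + 2*k^3 - 5*k + 8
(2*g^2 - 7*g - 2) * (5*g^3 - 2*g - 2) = 10*g^5 - 35*g^4 - 14*g^3 + 10*g^2 + 18*g + 4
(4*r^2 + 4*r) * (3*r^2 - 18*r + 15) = 12*r^4 - 60*r^3 - 12*r^2 + 60*r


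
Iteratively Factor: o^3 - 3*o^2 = (o)*(o^2 - 3*o) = o*(o - 3)*(o)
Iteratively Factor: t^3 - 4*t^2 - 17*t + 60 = (t + 4)*(t^2 - 8*t + 15) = (t - 3)*(t + 4)*(t - 5)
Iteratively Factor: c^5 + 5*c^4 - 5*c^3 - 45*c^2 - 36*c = (c + 3)*(c^4 + 2*c^3 - 11*c^2 - 12*c) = (c - 3)*(c + 3)*(c^3 + 5*c^2 + 4*c) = (c - 3)*(c + 1)*(c + 3)*(c^2 + 4*c) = c*(c - 3)*(c + 1)*(c + 3)*(c + 4)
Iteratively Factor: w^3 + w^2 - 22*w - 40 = (w - 5)*(w^2 + 6*w + 8) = (w - 5)*(w + 4)*(w + 2)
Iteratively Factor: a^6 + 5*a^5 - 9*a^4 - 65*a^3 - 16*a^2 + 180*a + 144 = (a + 4)*(a^5 + a^4 - 13*a^3 - 13*a^2 + 36*a + 36) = (a + 1)*(a + 4)*(a^4 - 13*a^2 + 36) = (a - 2)*(a + 1)*(a + 4)*(a^3 + 2*a^2 - 9*a - 18) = (a - 3)*(a - 2)*(a + 1)*(a + 4)*(a^2 + 5*a + 6) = (a - 3)*(a - 2)*(a + 1)*(a + 3)*(a + 4)*(a + 2)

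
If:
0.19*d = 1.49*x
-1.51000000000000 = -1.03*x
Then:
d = 11.50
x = 1.47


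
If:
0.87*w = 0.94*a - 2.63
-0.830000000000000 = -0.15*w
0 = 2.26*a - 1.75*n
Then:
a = 7.92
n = 10.23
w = 5.53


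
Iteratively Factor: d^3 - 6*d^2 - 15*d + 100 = (d - 5)*(d^2 - d - 20) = (d - 5)^2*(d + 4)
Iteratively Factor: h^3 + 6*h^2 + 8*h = (h)*(h^2 + 6*h + 8) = h*(h + 4)*(h + 2)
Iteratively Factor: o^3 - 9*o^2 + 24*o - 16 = (o - 4)*(o^2 - 5*o + 4) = (o - 4)^2*(o - 1)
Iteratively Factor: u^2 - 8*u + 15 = (u - 5)*(u - 3)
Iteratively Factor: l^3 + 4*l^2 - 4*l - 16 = (l - 2)*(l^2 + 6*l + 8) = (l - 2)*(l + 2)*(l + 4)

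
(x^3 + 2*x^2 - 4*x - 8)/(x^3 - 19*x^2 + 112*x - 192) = (x^3 + 2*x^2 - 4*x - 8)/(x^3 - 19*x^2 + 112*x - 192)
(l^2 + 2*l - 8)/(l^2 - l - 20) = (l - 2)/(l - 5)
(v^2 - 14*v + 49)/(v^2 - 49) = (v - 7)/(v + 7)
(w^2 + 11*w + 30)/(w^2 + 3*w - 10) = (w + 6)/(w - 2)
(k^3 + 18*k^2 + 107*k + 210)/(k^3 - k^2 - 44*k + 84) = (k^2 + 11*k + 30)/(k^2 - 8*k + 12)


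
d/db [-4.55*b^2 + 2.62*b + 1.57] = 2.62 - 9.1*b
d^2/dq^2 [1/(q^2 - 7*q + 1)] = 2*(-q^2 + 7*q + (2*q - 7)^2 - 1)/(q^2 - 7*q + 1)^3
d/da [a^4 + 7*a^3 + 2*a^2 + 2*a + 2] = 4*a^3 + 21*a^2 + 4*a + 2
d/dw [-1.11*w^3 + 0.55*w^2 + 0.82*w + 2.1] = -3.33*w^2 + 1.1*w + 0.82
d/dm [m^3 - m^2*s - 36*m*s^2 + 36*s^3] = 3*m^2 - 2*m*s - 36*s^2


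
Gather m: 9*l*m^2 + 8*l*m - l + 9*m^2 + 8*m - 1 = -l + m^2*(9*l + 9) + m*(8*l + 8) - 1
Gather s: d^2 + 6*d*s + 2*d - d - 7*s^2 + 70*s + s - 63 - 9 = d^2 + d - 7*s^2 + s*(6*d + 71) - 72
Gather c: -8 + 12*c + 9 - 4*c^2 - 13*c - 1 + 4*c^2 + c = 0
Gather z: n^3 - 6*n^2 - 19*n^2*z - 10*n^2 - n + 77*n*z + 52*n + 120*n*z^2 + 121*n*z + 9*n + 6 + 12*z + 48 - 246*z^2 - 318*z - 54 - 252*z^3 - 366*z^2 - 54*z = n^3 - 16*n^2 + 60*n - 252*z^3 + z^2*(120*n - 612) + z*(-19*n^2 + 198*n - 360)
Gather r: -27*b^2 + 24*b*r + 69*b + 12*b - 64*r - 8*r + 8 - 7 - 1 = -27*b^2 + 81*b + r*(24*b - 72)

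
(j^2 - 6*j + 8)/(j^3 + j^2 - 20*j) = (j - 2)/(j*(j + 5))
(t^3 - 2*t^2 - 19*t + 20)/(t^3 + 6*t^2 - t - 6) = (t^2 - t - 20)/(t^2 + 7*t + 6)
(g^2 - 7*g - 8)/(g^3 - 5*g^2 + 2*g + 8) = (g - 8)/(g^2 - 6*g + 8)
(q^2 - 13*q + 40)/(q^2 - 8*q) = (q - 5)/q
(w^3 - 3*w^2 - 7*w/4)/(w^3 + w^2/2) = (w - 7/2)/w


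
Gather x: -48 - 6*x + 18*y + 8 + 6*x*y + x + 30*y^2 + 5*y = x*(6*y - 5) + 30*y^2 + 23*y - 40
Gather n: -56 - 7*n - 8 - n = -8*n - 64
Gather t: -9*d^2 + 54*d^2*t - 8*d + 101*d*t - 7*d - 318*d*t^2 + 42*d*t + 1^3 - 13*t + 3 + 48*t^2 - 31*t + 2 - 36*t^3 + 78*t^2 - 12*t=-9*d^2 - 15*d - 36*t^3 + t^2*(126 - 318*d) + t*(54*d^2 + 143*d - 56) + 6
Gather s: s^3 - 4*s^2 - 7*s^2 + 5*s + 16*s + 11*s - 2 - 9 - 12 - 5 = s^3 - 11*s^2 + 32*s - 28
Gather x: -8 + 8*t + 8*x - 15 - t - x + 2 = 7*t + 7*x - 21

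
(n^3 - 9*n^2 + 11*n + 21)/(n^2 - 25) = (n^3 - 9*n^2 + 11*n + 21)/(n^2 - 25)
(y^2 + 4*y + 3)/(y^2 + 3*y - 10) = (y^2 + 4*y + 3)/(y^2 + 3*y - 10)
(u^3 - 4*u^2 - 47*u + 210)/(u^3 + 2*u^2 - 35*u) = (u - 6)/u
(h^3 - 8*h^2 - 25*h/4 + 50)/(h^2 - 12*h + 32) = (h^2 - 25/4)/(h - 4)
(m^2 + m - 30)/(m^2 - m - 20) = (m + 6)/(m + 4)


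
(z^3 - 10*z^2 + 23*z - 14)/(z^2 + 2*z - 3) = (z^2 - 9*z + 14)/(z + 3)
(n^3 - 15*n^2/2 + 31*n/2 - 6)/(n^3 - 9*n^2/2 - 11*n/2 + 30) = (2*n - 1)/(2*n + 5)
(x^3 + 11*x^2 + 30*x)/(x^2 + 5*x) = x + 6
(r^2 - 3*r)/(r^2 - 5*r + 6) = r/(r - 2)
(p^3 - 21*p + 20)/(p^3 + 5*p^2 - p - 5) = (p - 4)/(p + 1)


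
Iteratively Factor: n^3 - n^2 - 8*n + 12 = (n + 3)*(n^2 - 4*n + 4) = (n - 2)*(n + 3)*(n - 2)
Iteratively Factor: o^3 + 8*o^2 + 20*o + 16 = (o + 4)*(o^2 + 4*o + 4) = (o + 2)*(o + 4)*(o + 2)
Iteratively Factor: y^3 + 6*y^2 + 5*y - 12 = (y + 4)*(y^2 + 2*y - 3) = (y - 1)*(y + 4)*(y + 3)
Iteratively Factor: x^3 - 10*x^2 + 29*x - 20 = (x - 4)*(x^2 - 6*x + 5) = (x - 4)*(x - 1)*(x - 5)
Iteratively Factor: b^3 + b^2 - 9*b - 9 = (b + 3)*(b^2 - 2*b - 3) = (b + 1)*(b + 3)*(b - 3)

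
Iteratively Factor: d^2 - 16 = (d - 4)*(d + 4)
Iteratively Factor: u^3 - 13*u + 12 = (u - 3)*(u^2 + 3*u - 4) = (u - 3)*(u - 1)*(u + 4)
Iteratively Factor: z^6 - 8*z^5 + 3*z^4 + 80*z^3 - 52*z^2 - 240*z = (z + 2)*(z^5 - 10*z^4 + 23*z^3 + 34*z^2 - 120*z) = (z + 2)^2*(z^4 - 12*z^3 + 47*z^2 - 60*z) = (z - 5)*(z + 2)^2*(z^3 - 7*z^2 + 12*z) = z*(z - 5)*(z + 2)^2*(z^2 - 7*z + 12) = z*(z - 5)*(z - 4)*(z + 2)^2*(z - 3)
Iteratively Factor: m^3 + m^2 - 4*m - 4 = (m - 2)*(m^2 + 3*m + 2) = (m - 2)*(m + 1)*(m + 2)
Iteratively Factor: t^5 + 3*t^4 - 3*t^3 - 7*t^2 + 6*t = (t + 3)*(t^4 - 3*t^2 + 2*t) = (t + 2)*(t + 3)*(t^3 - 2*t^2 + t) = (t - 1)*(t + 2)*(t + 3)*(t^2 - t) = (t - 1)^2*(t + 2)*(t + 3)*(t)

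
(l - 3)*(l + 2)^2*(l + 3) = l^4 + 4*l^3 - 5*l^2 - 36*l - 36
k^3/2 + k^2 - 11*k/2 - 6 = (k/2 + 1/2)*(k - 3)*(k + 4)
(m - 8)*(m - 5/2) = m^2 - 21*m/2 + 20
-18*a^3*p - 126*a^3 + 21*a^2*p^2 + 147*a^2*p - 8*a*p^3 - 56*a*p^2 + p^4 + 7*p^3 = (-3*a + p)^2*(-2*a + p)*(p + 7)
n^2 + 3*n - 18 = (n - 3)*(n + 6)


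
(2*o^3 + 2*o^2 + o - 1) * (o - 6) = 2*o^4 - 10*o^3 - 11*o^2 - 7*o + 6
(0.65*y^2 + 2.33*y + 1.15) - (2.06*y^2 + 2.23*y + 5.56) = -1.41*y^2 + 0.1*y - 4.41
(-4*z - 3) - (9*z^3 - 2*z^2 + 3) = -9*z^3 + 2*z^2 - 4*z - 6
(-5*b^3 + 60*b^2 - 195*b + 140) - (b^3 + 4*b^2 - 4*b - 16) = -6*b^3 + 56*b^2 - 191*b + 156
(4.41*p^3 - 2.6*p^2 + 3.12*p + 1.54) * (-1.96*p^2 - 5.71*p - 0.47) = -8.6436*p^5 - 20.0851*p^4 + 6.6581*p^3 - 19.6116*p^2 - 10.2598*p - 0.7238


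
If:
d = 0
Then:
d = 0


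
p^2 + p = p*(p + 1)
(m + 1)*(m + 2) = m^2 + 3*m + 2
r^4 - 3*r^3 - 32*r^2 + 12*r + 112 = (r - 7)*(r - 2)*(r + 2)*(r + 4)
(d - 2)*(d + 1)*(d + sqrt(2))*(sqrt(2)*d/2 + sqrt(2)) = sqrt(2)*d^4/2 + sqrt(2)*d^3/2 + d^3 - 2*sqrt(2)*d^2 + d^2 - 4*d - 2*sqrt(2)*d - 4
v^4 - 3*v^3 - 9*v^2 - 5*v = v*(v - 5)*(v + 1)^2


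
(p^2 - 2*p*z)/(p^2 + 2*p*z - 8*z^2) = p/(p + 4*z)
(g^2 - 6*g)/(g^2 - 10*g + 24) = g/(g - 4)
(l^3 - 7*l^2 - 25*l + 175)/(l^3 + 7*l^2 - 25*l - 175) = (l - 7)/(l + 7)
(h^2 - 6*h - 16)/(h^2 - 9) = (h^2 - 6*h - 16)/(h^2 - 9)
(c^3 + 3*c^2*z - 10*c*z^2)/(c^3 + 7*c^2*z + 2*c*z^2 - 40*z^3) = c/(c + 4*z)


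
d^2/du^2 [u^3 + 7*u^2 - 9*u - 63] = 6*u + 14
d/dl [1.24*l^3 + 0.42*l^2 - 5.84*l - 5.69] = 3.72*l^2 + 0.84*l - 5.84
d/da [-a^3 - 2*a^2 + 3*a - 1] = -3*a^2 - 4*a + 3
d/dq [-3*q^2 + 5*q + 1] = 5 - 6*q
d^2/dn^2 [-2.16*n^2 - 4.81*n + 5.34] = -4.32000000000000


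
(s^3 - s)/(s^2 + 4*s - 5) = s*(s + 1)/(s + 5)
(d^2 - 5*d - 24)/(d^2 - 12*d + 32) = (d + 3)/(d - 4)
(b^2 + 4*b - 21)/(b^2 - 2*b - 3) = (b + 7)/(b + 1)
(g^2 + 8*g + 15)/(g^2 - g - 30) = (g + 3)/(g - 6)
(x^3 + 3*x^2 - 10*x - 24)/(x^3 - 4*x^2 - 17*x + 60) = (x + 2)/(x - 5)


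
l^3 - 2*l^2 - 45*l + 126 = (l - 6)*(l - 3)*(l + 7)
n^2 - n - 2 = (n - 2)*(n + 1)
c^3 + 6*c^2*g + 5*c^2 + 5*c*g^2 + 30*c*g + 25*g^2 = (c + 5)*(c + g)*(c + 5*g)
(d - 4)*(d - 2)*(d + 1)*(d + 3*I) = d^4 - 5*d^3 + 3*I*d^3 + 2*d^2 - 15*I*d^2 + 8*d + 6*I*d + 24*I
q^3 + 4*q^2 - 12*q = q*(q - 2)*(q + 6)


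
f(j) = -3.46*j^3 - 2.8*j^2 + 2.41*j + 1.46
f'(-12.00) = -1425.11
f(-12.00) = 5548.22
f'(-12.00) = -1425.11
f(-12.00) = 5548.22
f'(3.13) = -116.81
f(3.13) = -124.53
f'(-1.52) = -13.06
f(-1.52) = 3.48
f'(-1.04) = -2.99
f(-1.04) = -0.18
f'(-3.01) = -74.78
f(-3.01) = 63.19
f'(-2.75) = -60.69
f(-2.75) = 45.61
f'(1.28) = -21.76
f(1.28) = -7.30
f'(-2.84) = -65.41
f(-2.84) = 51.29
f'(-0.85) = -0.33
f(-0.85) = -0.49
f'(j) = -10.38*j^2 - 5.6*j + 2.41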